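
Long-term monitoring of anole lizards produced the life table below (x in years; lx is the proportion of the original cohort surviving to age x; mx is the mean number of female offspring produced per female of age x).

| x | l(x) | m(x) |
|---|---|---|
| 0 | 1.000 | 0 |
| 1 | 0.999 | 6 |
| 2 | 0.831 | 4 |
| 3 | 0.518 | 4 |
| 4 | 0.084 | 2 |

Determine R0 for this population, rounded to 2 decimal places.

lx·mx by age: 0, 5.994, 3.324, 2.072, 0.168
R0 = Σ lx·mx = 11.558 → 11.56

11.56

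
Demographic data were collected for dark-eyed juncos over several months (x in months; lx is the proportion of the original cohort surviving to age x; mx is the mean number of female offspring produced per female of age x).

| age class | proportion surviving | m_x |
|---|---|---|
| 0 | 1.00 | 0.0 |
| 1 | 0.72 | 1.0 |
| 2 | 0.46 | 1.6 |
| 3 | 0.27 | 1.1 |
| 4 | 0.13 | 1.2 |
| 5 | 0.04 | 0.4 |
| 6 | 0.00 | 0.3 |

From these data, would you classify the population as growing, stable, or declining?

growing

R0 = Σ lx·mx = 0 + 0.72 + 0.736 + 0.297 + 0.156 + 0.016 + 0 = 1.925
R0 > 1, so the population is growing.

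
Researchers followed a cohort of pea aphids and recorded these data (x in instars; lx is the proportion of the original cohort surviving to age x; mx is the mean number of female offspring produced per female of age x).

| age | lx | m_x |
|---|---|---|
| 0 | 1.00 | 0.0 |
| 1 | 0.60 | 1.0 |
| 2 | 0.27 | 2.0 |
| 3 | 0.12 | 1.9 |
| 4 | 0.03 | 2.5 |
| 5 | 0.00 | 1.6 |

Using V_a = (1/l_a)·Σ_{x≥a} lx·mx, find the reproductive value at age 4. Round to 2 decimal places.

2.50

lx·mx for x ≥ 4: 0.075, 0 → sum = 0.075
V_4 = 0.075 / l_4 = 0.075 / 0.03 = 2.5 → 2.50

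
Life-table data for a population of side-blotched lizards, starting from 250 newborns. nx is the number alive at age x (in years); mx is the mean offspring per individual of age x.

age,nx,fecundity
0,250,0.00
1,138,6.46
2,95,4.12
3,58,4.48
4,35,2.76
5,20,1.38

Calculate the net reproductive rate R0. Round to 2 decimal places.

lx = nx/n0 = nx/250: 1, 0.552, 0.38, 0.232, 0.14, 0.08
lx·mx by age: 0, 3.56592, 1.5656, 1.03936, 0.3864, 0.1104
R0 = Σ lx·mx = 6.66768 → 6.67

6.67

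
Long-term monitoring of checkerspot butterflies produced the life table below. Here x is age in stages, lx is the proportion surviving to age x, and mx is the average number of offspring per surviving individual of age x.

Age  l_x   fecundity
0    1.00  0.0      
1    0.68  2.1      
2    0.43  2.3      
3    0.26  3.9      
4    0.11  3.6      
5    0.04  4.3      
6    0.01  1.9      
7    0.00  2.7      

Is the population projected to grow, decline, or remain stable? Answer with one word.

R0 = Σ lx·mx = 0 + 1.428 + 0.989 + 1.014 + 0.396 + 0.172 + 0.019 + 0 = 4.018
R0 > 1, so the population is growing.

growing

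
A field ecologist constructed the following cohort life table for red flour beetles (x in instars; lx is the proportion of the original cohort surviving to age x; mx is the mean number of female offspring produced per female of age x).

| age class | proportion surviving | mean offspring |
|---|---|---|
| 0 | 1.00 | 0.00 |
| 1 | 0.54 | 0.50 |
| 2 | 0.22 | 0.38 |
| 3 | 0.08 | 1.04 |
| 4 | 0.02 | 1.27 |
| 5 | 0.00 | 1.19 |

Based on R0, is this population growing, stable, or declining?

R0 = Σ lx·mx = 0 + 0.27 + 0.0836 + 0.0832 + 0.0254 + 0 = 0.4622
R0 < 1, so the population is declining.

declining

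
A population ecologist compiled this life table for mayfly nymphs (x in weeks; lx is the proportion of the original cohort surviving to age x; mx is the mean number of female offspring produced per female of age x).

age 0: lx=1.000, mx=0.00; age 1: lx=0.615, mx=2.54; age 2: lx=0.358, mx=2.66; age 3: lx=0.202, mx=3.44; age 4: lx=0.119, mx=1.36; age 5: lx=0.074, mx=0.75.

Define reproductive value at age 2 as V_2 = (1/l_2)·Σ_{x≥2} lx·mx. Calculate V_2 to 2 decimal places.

lx·mx for x ≥ 2: 0.95228, 0.69488, 0.16184, 0.0555 → sum = 1.8645
V_2 = 1.8645 / l_2 = 1.8645 / 0.358 = 5.208101… → 5.21

5.21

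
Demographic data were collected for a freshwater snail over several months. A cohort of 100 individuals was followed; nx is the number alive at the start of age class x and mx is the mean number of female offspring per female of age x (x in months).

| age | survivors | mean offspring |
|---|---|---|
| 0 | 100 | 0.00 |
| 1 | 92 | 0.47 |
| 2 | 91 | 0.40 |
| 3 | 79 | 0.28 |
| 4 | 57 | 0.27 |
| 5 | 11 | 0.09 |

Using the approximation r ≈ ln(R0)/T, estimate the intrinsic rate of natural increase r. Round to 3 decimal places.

lx = nx/n0 = nx/100: 1, 0.92, 0.91, 0.79, 0.57, 0.11
R0 = Σ lx·mx = 0 + 0.4324 + 0.364 + 0.2212 + 0.1539 + 0.0099 = 1.1814
Σ x·lx·mx = 2.4891; T = 2.4891/1.1814 = 2.10691…
r ≈ ln(R0)/T = ln(1.1814)/2.10691… = 0.07912… → 0.079

0.079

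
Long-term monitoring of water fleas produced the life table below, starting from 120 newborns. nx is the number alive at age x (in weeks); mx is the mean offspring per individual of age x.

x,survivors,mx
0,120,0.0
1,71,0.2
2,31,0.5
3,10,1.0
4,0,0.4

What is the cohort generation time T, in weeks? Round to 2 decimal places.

lx = nx/n0 = nx/120: 1, 0.59167…, 0.25833…, 0.08333…, 0
lx·mx: 0, 0.118333…, 0.129167…, 0.083333…, 0 → R0 = 0.330833…
x·lx·mx: 0, 0.118333…, 0.258333…, 0.25…, 0 → Σ = 0.626667…
T = 0.626667… / 0.330833… = 1.894207… → 1.89

1.89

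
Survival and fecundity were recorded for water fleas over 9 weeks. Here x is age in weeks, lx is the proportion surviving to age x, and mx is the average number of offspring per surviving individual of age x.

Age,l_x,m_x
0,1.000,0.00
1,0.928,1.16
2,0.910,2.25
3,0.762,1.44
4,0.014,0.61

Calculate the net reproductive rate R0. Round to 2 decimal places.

4.23

lx·mx by age: 0, 1.07648, 2.0475, 1.09728, 0.00854
R0 = Σ lx·mx = 4.2298 → 4.23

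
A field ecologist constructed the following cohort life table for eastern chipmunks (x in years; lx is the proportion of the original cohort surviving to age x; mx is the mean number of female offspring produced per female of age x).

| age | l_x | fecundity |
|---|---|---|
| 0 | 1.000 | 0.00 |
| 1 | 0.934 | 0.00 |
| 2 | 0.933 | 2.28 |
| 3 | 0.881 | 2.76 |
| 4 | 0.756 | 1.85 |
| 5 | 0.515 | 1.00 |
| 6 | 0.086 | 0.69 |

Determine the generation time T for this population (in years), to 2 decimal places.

lx·mx: 0, 0, 2.12724, 2.43156, 1.3986, 0.515, 0.05934 → R0 = 6.53174
x·lx·mx: 0, 0, 4.25448, 7.29468, 5.5944, 2.575, 0.35604 → Σ = 20.0746
T = 20.0746 / 6.53174 = 3.073392… → 3.07

3.07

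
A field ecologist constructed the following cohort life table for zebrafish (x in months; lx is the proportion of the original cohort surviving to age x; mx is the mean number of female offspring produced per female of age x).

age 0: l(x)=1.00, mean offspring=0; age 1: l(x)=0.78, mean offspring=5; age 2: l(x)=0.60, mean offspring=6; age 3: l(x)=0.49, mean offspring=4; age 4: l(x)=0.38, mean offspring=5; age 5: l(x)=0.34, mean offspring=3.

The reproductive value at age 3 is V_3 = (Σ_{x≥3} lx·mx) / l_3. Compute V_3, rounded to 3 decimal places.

9.959

lx·mx for x ≥ 3: 1.96, 1.9, 1.02 → sum = 4.88
V_3 = 4.88 / l_3 = 4.88 / 0.49 = 9.959184… → 9.959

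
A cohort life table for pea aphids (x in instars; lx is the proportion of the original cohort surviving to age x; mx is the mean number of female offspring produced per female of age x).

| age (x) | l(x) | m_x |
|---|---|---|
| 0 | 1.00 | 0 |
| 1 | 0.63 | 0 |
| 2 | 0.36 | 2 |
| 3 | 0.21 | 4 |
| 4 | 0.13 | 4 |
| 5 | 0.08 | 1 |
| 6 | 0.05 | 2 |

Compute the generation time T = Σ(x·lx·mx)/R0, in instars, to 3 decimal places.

3.115

lx·mx: 0, 0, 0.72, 0.84, 0.52, 0.08, 0.1 → R0 = 2.26
x·lx·mx: 0, 0, 1.44, 2.52, 2.08, 0.4, 0.6 → Σ = 7.04
T = 7.04 / 2.26 = 3.115044… → 3.115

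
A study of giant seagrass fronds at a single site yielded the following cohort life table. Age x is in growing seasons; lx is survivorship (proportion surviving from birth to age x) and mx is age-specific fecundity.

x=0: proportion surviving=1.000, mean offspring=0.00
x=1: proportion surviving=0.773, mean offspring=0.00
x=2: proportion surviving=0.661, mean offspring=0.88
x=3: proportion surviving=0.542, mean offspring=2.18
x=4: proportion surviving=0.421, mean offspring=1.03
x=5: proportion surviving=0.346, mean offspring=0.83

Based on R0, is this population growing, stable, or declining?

growing

R0 = Σ lx·mx = 0 + 0 + 0.58168 + 1.18156 + 0.43363 + 0.28718 = 2.48405
R0 > 1, so the population is growing.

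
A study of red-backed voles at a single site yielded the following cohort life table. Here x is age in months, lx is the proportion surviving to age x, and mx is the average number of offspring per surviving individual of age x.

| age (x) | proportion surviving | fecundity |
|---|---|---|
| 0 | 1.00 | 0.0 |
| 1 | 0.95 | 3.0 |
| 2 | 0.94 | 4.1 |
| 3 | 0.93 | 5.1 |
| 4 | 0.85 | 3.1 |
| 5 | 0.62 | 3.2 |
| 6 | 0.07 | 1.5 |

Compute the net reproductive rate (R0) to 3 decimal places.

lx·mx by age: 0, 2.85, 3.854, 4.743, 2.635, 1.984, 0.105
R0 = Σ lx·mx = 16.171 → 16.171

16.171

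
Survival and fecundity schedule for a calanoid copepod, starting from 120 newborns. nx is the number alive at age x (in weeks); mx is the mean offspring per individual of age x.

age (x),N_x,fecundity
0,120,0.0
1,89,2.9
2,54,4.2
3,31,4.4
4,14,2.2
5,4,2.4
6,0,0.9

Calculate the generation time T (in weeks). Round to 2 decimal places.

1.95

lx = nx/n0 = nx/120: 1, 0.74167…, 0.45, 0.25833…, 0.11667…, 0.03333…, 0
lx·mx: 0, 2.150833…, 1.89, 1.136667…, 0.256667…, 0.08…, 0 → R0 = 5.514167…
x·lx·mx: 0, 2.150833…, 3.78, 3.41…, 1.026667…, 0.4…, 0 → Σ = 10.7675…
T = 10.7675… / 5.514167… = 1.952698… → 1.95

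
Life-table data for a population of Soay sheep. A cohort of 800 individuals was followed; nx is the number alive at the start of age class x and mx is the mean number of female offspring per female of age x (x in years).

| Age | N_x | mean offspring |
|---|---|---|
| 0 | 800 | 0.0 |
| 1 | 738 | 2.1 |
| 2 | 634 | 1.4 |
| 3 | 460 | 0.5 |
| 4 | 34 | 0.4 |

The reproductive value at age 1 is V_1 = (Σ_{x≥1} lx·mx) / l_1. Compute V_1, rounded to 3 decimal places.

lx = nx/n0 = nx/800: 1, 0.9225, 0.7925, 0.575, 0.0425
lx·mx for x ≥ 1: 1.93725, 1.1095, 0.2875, 0.017 → sum = 3.35125
V_1 = 3.35125 / l_1 = 3.35125 / 0.9225 = 3.632791… → 3.633

3.633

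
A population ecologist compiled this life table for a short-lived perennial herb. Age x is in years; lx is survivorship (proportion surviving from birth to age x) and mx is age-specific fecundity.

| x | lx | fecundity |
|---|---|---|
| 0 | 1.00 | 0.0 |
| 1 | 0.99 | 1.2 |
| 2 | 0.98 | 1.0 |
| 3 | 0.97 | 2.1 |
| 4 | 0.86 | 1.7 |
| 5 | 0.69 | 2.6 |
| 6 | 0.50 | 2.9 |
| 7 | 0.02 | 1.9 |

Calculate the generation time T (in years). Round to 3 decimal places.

3.692

lx·mx: 0, 1.188, 0.98, 2.037, 1.462, 1.794, 1.45, 0.038 → R0 = 8.949
x·lx·mx: 0, 1.188, 1.96, 6.111, 5.848, 8.97, 8.7, 0.266 → Σ = 33.043
T = 33.043 / 8.949 = 3.692368… → 3.692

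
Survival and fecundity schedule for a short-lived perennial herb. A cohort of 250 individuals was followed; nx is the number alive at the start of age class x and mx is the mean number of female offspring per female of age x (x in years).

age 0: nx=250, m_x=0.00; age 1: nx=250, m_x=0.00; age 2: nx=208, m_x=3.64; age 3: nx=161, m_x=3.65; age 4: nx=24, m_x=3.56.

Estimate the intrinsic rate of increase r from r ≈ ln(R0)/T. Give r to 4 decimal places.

lx = nx/n0 = nx/250: 1, 1, 0.832, 0.644, 0.096
R0 = Σ lx·mx = 0 + 0 + 3.02848 + 2.3506 + 0.34176 = 5.72084
Σ x·lx·mx = 14.4758; T = 14.4758/5.72084 = 2.53036…
r ≈ ln(R0)/T = ln(5.72084)/2.53036… = 0.689275… → 0.6893

0.6893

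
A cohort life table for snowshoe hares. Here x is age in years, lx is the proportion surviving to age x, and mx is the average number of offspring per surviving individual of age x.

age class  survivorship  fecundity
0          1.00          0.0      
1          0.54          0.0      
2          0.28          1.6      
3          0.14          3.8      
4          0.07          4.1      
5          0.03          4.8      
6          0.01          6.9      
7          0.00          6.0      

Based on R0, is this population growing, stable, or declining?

growing

R0 = Σ lx·mx = 0 + 0 + 0.448 + 0.532 + 0.287 + 0.144 + 0.069 + 0 = 1.48
R0 > 1, so the population is growing.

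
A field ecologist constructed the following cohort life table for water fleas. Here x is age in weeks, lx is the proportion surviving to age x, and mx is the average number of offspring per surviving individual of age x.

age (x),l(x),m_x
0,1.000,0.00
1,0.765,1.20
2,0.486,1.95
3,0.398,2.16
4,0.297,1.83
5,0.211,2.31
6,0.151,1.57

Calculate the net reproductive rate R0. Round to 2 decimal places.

lx·mx by age: 0, 0.918, 0.9477, 0.85968, 0.54351, 0.48741, 0.23707
R0 = Σ lx·mx = 3.99337 → 3.99

3.99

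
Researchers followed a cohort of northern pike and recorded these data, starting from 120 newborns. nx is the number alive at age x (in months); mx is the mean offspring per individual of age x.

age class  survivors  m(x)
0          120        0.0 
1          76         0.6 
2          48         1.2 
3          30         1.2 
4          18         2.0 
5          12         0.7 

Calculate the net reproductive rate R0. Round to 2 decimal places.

lx = nx/n0 = nx/120: 1, 0.63333…, 0.4, 0.25, 0.15, 0.1
lx·mx by age: 0, 0.38…, 0.48, 0.3, 0.3, 0.07
R0 = Σ lx·mx = 1.53… → 1.53

1.53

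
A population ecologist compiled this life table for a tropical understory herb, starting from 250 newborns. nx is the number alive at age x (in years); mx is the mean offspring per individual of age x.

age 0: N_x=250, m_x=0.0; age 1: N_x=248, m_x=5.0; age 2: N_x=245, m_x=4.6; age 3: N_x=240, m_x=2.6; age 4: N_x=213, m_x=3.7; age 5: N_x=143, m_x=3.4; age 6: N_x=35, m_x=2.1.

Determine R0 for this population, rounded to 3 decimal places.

lx = nx/n0 = nx/250: 1, 0.992, 0.98, 0.96, 0.852, 0.572, 0.14
lx·mx by age: 0, 4.96, 4.508, 2.496, 3.1524, 1.9448, 0.294
R0 = Σ lx·mx = 17.3552 → 17.355

17.355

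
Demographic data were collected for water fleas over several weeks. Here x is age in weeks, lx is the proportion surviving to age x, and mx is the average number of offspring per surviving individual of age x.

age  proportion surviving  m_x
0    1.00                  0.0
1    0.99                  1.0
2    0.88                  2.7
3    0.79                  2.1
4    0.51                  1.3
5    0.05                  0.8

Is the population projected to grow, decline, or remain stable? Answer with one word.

R0 = Σ lx·mx = 0 + 0.99 + 2.376 + 1.659 + 0.663 + 0.04 = 5.728
R0 > 1, so the population is growing.

growing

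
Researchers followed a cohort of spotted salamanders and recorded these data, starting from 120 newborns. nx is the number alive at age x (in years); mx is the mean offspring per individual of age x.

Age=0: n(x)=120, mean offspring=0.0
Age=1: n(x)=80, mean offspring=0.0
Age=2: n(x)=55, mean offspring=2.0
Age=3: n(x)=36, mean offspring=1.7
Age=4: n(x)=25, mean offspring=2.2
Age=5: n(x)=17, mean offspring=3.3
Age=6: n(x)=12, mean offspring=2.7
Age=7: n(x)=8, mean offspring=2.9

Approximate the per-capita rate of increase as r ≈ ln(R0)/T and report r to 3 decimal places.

0.277

lx = nx/n0 = nx/120: 1, 0.66667…, 0.45833…, 0.3, 0.20833…, 0.14167…, 0.1, 0.06667…
R0 = Σ lx·mx = 0 + 0 + 0.91667… + 0.51 + 0.45833… + 0.4675… + 0.27 + 0.19333… = 2.815833…
Σ x·lx·mx = 10.5075…; T = 10.5075…/2.815833… = 3.73158…
r ≈ ln(R0)/T = ln(2.815833…)/3.73158… = 0.27743… → 0.277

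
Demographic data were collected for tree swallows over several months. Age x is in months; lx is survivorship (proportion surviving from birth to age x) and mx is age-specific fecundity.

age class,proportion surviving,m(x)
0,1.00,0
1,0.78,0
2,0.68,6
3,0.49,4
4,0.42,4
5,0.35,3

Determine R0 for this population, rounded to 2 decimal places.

8.77

lx·mx by age: 0, 0, 4.08, 1.96, 1.68, 1.05
R0 = Σ lx·mx = 8.77 → 8.77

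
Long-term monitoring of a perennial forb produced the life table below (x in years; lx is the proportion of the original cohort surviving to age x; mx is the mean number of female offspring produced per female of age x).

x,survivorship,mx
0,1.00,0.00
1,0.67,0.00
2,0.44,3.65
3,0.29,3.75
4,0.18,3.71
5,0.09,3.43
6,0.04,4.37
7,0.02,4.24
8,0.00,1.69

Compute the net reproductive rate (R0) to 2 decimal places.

3.93

lx·mx by age: 0, 0, 1.606, 1.0875, 0.6678, 0.3087, 0.1748, 0.0848, 0
R0 = Σ lx·mx = 3.9296 → 3.93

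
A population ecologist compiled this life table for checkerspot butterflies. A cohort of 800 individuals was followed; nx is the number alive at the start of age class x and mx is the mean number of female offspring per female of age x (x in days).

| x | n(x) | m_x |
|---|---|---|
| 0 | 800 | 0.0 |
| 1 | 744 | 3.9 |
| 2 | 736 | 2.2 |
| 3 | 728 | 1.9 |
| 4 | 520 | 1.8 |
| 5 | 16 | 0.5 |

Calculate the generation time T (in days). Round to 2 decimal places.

lx = nx/n0 = nx/800: 1, 0.93, 0.92, 0.91, 0.65, 0.02
lx·mx: 0, 3.627, 2.024, 1.729, 1.17, 0.01 → R0 = 8.56
x·lx·mx: 0, 3.627, 4.048, 5.187, 4.68, 0.05 → Σ = 17.592
T = 17.592 / 8.56 = 2.05514… → 2.06

2.06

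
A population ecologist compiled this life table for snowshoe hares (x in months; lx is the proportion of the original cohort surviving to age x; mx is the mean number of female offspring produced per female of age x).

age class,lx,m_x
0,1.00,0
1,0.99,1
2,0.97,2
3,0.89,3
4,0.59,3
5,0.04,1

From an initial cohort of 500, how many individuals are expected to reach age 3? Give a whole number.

445

Expected survivors = N0 · l_3 = 500 × 0.89 = 445 → 445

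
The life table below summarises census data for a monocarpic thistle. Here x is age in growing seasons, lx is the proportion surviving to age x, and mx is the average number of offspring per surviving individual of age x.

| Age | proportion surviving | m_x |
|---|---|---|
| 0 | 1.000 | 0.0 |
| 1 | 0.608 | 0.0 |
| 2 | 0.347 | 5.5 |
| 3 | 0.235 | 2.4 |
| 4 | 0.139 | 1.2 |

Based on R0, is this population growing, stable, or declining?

growing

R0 = Σ lx·mx = 0 + 0 + 1.9085 + 0.564 + 0.1668 = 2.6393
R0 > 1, so the population is growing.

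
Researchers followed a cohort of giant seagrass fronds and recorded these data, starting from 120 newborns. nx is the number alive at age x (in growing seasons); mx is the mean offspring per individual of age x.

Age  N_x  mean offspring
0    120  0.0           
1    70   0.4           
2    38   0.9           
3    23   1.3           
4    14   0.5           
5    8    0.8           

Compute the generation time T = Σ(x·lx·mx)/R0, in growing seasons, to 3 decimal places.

2.333

lx = nx/n0 = nx/120: 1, 0.58333…, 0.31667…, 0.19167…, 0.11667…, 0.06667…
lx·mx: 0, 0.233333…, 0.285…, 0.249167…, 0.058333…, 0.053333… → R0 = 0.879167…
x·lx·mx: 0, 0.233333…, 0.57…, 0.7475…, 0.233333…, 0.266667… → Σ = 2.050833…
T = 2.050833… / 0.879167… = 2.332701… → 2.333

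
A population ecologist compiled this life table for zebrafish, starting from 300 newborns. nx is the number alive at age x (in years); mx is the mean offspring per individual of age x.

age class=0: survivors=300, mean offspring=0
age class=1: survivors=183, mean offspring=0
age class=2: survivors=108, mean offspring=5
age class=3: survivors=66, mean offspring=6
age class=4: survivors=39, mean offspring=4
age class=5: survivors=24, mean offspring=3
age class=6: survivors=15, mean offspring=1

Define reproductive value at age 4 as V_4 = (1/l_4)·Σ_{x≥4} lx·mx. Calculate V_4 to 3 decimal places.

6.231

lx = nx/n0 = nx/300: 1, 0.61, 0.36, 0.22, 0.13, 0.08, 0.05
lx·mx for x ≥ 4: 0.52, 0.24, 0.05 → sum = 0.81
V_4 = 0.81 / l_4 = 0.81 / 0.13 = 6.230769… → 6.231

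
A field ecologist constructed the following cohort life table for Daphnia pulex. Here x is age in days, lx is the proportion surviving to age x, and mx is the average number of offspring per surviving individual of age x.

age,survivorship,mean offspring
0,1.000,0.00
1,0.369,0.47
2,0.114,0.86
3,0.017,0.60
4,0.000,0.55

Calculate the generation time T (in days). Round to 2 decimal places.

lx·mx: 0, 0.17343, 0.09804, 0.0102, 0 → R0 = 0.28167
x·lx·mx: 0, 0.17343, 0.19608, 0.0306, 0 → Σ = 0.40011
T = 0.40011 / 0.28167 = 1.420492… → 1.42

1.42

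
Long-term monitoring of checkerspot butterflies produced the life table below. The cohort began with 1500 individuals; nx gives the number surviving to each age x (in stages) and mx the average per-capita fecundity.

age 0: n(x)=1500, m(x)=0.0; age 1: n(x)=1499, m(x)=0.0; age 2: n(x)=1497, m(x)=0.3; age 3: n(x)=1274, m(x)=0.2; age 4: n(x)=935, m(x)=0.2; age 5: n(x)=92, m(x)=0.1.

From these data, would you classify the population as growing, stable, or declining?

lx = nx/n0 = nx/1500: 1, 0.99933…, 0.998, 0.84933…, 0.62333…, 0.06133…
R0 = Σ lx·mx = 0 + 0 + 0.2994 + 0.169867… + 0.124667… + 0.006133… = 0.600067…
R0 < 1, so the population is declining.

declining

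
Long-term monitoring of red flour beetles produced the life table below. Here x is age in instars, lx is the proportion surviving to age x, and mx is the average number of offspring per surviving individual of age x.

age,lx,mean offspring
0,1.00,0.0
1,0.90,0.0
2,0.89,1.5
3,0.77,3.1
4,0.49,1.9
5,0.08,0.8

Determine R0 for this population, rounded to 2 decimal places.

lx·mx by age: 0, 0, 1.335, 2.387, 0.931, 0.064
R0 = Σ lx·mx = 4.717 → 4.72

4.72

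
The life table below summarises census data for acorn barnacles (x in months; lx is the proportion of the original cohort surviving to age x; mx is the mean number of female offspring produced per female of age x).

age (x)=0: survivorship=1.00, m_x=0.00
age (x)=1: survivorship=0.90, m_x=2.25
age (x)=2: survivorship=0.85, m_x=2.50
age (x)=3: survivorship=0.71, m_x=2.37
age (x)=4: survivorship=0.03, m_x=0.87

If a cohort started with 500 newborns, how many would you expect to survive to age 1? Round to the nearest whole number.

Expected survivors = N0 · l_1 = 500 × 0.90 = 450 → 450

450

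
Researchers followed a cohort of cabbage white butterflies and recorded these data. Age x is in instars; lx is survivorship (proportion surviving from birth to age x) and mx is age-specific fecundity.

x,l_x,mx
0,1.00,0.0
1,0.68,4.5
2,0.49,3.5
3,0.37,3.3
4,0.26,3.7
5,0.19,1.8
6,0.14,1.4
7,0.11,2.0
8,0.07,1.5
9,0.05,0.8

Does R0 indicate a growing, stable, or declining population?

growing

R0 = Σ lx·mx = 0 + 3.06 + 1.715 + 1.221 + 0.962 + 0.342 + 0.196 + 0.22 + 0.105 + 0.04 = 7.861
R0 > 1, so the population is growing.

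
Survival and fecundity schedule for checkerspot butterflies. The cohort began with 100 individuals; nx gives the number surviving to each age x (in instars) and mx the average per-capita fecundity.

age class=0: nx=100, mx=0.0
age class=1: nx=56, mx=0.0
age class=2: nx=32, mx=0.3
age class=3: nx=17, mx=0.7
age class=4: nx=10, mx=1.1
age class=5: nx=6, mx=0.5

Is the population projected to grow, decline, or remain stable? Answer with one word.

declining

lx = nx/n0 = nx/100: 1, 0.56, 0.32, 0.17, 0.1, 0.06
R0 = Σ lx·mx = 0 + 0 + 0.096 + 0.119 + 0.11 + 0.03 = 0.355
R0 < 1, so the population is declining.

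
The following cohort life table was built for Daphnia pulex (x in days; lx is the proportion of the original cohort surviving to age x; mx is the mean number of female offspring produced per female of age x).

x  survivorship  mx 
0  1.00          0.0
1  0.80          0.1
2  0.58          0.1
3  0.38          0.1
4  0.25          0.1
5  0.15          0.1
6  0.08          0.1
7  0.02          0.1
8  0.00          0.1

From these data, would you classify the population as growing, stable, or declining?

declining

R0 = Σ lx·mx = 0 + 0.08 + 0.058 + 0.038 + 0.025 + 0.015 + 0.008 + 0.002 + 0 = 0.226
R0 < 1, so the population is declining.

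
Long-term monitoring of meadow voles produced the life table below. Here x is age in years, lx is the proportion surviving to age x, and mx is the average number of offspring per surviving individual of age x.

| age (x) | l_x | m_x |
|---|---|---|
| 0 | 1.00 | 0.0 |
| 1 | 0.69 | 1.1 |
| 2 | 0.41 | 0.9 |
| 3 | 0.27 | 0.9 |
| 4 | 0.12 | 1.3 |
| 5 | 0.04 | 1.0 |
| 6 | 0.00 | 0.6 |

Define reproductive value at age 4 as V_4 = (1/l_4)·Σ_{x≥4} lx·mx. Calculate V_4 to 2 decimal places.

lx·mx for x ≥ 4: 0.156, 0.04, 0 → sum = 0.196
V_4 = 0.196 / l_4 = 0.196 / 0.12 = 1.633333… → 1.63

1.63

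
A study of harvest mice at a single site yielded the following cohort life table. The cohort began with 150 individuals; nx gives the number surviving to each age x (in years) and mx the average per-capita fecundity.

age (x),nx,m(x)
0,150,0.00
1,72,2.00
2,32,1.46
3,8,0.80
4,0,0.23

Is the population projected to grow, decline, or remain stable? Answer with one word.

lx = nx/n0 = nx/150: 1, 0.48, 0.21333…, 0.05333…, 0
R0 = Σ lx·mx = 0 + 0.96 + 0.311467… + 0.042667… + 0 = 1.314133…
R0 > 1, so the population is growing.

growing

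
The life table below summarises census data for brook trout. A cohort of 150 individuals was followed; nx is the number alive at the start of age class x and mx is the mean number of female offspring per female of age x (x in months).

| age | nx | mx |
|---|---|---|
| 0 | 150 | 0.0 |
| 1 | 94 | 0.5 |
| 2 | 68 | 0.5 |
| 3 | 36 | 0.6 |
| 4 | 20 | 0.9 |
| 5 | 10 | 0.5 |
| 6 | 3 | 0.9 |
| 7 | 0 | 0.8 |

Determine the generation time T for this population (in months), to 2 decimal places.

2.28

lx = nx/n0 = nx/150: 1, 0.62667…, 0.45333…, 0.24, 0.13333…, 0.06667…, 0.02, 0
lx·mx: 0, 0.313333…, 0.226667…, 0.144, 0.12…, 0.033333…, 0.018, 0 → R0 = 0.855333…
x·lx·mx: 0, 0.313333…, 0.453333…, 0.432, 0.48…, 0.166667…, 0.108, 0 → Σ = 1.953333…
T = 1.953333… / 0.855333… = 2.28371… → 2.28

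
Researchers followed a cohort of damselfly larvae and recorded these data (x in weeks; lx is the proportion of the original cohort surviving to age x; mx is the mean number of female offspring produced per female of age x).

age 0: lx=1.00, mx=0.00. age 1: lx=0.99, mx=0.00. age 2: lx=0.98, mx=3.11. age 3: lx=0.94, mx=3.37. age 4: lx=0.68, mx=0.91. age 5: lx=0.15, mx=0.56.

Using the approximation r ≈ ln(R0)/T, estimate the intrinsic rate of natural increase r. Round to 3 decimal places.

R0 = Σ lx·mx = 0 + 0 + 3.0478 + 3.1678 + 0.6188 + 0.084 = 6.9184
Σ x·lx·mx = 18.4942; T = 18.4942/6.9184 = 2.67319…
r ≈ ln(R0)/T = ln(6.9184)/2.67319… = 0.72355… → 0.724

0.724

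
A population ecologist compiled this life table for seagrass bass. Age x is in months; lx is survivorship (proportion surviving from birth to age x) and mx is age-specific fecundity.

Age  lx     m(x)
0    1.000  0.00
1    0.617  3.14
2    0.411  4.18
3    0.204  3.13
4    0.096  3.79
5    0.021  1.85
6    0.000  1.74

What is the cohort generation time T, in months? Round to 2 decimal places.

1.90

lx·mx: 0, 1.93738, 1.71798, 0.63852, 0.36384, 0.03885, 0 → R0 = 4.69657
x·lx·mx: 0, 1.93738, 3.43596, 1.91556, 1.45536, 0.19425, 0 → Σ = 8.93851
T = 8.93851 / 4.69657 = 1.9032… → 1.90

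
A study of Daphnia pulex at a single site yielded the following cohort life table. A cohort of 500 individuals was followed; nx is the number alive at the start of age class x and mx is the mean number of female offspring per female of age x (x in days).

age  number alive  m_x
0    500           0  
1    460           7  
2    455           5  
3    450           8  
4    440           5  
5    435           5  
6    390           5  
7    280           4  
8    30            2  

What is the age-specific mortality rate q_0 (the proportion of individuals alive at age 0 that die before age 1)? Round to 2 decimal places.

0.08

lx = nx/n0 = nx/500: 1, 0.92, 0.91, 0.9, 0.88, 0.87, 0.78, 0.56, 0.06
q_0 = (l_0 − l_1) / l_0 = (1 − 0.92) / 1
     = 0.08 / 1 = 0.08 → 0.08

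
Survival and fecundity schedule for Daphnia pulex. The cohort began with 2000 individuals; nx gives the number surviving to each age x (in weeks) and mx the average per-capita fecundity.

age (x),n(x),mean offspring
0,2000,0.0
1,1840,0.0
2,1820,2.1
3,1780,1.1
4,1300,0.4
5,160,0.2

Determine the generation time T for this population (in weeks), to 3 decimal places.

2.489

lx = nx/n0 = nx/2000: 1, 0.92, 0.91, 0.89, 0.65, 0.08
lx·mx: 0, 0, 1.911, 0.979, 0.26, 0.016 → R0 = 3.166
x·lx·mx: 0, 0, 3.822, 2.937, 1.04, 0.08 → Σ = 7.879
T = 7.879 / 3.166 = 2.488629… → 2.489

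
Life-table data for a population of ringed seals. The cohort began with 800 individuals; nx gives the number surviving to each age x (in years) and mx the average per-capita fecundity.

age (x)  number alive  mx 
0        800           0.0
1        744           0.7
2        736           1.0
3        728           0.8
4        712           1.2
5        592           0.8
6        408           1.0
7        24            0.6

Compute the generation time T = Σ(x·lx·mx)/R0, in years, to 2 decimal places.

3.36

lx = nx/n0 = nx/800: 1, 0.93, 0.92, 0.91, 0.89, 0.74, 0.51, 0.03
lx·mx: 0, 0.651, 0.92, 0.728, 1.068, 0.592, 0.51, 0.018 → R0 = 4.487
x·lx·mx: 0, 0.651, 1.84, 2.184, 4.272, 2.96, 3.06, 0.126 → Σ = 15.093
T = 15.093 / 4.487 = 3.363717… → 3.36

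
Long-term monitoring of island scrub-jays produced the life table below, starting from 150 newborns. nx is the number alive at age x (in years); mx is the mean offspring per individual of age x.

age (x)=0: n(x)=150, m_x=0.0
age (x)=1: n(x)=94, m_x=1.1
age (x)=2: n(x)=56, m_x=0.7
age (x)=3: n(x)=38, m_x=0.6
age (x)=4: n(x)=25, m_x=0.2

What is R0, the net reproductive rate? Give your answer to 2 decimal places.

1.14

lx = nx/n0 = nx/150: 1, 0.62667…, 0.37333…, 0.25333…, 0.16667…
lx·mx by age: 0, 0.689333…, 0.261333…, 0.152…, 0.033333…
R0 = Σ lx·mx = 1.136… → 1.14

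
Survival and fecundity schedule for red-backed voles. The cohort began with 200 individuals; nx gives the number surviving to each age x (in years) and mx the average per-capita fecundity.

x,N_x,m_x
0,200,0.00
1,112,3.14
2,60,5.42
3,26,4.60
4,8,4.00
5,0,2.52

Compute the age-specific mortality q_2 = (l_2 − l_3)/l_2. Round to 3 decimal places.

lx = nx/n0 = nx/200: 1, 0.56, 0.3, 0.13, 0.04, 0
q_2 = (l_2 − l_3) / l_2 = (0.3 − 0.13) / 0.3
     = 0.17 / 0.3 = 0.566667… → 0.567

0.567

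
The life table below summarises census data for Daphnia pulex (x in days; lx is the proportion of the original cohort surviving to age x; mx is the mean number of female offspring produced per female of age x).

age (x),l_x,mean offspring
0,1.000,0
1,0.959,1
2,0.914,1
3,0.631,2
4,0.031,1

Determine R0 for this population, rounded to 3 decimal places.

3.166

lx·mx by age: 0, 0.959, 0.914, 1.262, 0.031
R0 = Σ lx·mx = 3.166 → 3.166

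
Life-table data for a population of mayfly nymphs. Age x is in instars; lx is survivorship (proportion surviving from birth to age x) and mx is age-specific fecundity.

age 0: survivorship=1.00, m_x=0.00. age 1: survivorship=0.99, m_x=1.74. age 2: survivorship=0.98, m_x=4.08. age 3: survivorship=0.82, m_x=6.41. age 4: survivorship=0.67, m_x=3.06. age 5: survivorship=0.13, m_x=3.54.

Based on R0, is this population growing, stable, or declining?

growing

R0 = Σ lx·mx = 0 + 1.7226 + 3.9984 + 5.2562 + 2.0502 + 0.4602 = 13.4876
R0 > 1, so the population is growing.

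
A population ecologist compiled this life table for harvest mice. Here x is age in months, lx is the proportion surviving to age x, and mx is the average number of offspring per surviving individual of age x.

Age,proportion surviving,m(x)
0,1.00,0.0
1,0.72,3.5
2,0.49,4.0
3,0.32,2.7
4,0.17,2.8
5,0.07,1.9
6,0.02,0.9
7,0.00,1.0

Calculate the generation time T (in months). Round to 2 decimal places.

1.96

lx·mx: 0, 2.52, 1.96, 0.864, 0.476, 0.133, 0.018, 0 → R0 = 5.971
x·lx·mx: 0, 2.52, 3.92, 2.592, 1.904, 0.665, 0.108, 0 → Σ = 11.709
T = 11.709 / 5.971 = 1.960978… → 1.96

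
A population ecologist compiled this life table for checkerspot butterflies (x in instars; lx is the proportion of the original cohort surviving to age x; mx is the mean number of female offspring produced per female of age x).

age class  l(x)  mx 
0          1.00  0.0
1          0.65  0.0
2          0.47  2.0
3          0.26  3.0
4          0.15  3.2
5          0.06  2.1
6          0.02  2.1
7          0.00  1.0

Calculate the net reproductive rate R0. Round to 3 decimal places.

2.368

lx·mx by age: 0, 0, 0.94, 0.78, 0.48, 0.126, 0.042, 0
R0 = Σ lx·mx = 2.368 → 2.368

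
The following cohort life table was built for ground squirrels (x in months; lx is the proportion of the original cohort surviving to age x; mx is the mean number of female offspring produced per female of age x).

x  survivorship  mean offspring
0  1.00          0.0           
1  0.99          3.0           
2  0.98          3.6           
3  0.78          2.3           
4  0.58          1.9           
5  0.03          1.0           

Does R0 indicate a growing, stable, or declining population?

R0 = Σ lx·mx = 0 + 2.97 + 3.528 + 1.794 + 1.102 + 0.03 = 9.424
R0 > 1, so the population is growing.

growing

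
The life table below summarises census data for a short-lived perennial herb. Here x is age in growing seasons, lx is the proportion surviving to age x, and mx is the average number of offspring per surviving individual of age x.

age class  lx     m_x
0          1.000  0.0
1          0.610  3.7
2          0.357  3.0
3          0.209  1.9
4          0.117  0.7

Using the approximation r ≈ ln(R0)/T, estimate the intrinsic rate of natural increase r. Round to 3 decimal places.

R0 = Σ lx·mx = 0 + 2.257 + 1.071 + 0.3971 + 0.0819 = 3.807
Σ x·lx·mx = 5.9179; T = 5.9179/3.807 = 1.55448…
r ≈ ln(R0)/T = ln(3.807)/1.55448… = 0.85999… → 0.860

0.860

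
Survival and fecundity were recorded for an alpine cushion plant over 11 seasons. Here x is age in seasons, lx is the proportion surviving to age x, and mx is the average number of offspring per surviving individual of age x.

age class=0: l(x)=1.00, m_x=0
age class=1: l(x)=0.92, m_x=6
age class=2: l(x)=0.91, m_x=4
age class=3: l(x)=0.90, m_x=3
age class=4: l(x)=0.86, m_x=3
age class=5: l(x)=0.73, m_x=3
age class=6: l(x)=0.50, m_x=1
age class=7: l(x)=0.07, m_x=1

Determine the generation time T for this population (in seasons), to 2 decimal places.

lx·mx: 0, 5.52, 3.64, 2.7, 2.58, 2.19, 0.5, 0.07 → R0 = 17.2
x·lx·mx: 0, 5.52, 7.28, 8.1, 10.32, 10.95, 3, 0.49 → Σ = 45.66
T = 45.66 / 17.2 = 2.654651… → 2.65

2.65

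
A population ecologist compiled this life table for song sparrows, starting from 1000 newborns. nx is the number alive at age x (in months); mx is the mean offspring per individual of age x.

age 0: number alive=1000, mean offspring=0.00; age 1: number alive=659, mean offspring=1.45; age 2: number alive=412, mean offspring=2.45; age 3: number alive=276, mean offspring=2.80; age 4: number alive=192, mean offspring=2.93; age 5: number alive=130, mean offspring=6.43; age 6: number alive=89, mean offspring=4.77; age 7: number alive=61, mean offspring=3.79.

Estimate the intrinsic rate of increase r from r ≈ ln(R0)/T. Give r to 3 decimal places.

lx = nx/n0 = nx/1000: 1, 0.659, 0.412, 0.276, 0.192, 0.13, 0.089, 0.061
R0 = Σ lx·mx = 0 + 0.95555 + 1.0094 + 0.7728 + 0.56256 + 0.8359 + 0.42453 + 0.23119 = 4.79193
Σ x·lx·mx = 15.888; T = 15.888/4.79193 = 3.31557…
r ≈ ln(R0)/T = ln(4.79193)/3.31557… = 0.4726… → 0.473

0.473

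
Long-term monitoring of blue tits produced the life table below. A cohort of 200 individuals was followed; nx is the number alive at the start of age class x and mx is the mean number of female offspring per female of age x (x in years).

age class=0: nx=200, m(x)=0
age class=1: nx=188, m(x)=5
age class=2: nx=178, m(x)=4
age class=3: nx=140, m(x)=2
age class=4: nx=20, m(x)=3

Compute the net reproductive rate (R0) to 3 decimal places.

9.960

lx = nx/n0 = nx/200: 1, 0.94, 0.89, 0.7, 0.1
lx·mx by age: 0, 4.7, 3.56, 1.4, 0.3
R0 = Σ lx·mx = 9.96 → 9.960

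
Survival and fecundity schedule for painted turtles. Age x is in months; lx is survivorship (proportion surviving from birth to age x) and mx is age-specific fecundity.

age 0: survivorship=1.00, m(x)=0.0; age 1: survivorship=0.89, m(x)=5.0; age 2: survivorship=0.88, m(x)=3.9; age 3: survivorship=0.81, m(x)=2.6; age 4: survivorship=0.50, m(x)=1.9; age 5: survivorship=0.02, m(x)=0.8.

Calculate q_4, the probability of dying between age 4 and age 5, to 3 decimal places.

q_4 = (l_4 − l_5) / l_4 = (0.5 − 0.02) / 0.5
     = 0.48 / 0.5 = 0.96 → 0.960

0.960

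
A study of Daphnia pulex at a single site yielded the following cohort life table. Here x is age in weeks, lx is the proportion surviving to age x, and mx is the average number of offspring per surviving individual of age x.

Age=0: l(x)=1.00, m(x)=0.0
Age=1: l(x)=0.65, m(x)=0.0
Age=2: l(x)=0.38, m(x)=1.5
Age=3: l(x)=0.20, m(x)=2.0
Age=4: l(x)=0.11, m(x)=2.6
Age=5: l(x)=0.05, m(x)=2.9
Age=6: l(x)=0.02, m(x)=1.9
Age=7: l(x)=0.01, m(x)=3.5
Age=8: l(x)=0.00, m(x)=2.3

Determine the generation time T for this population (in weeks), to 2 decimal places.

3.18

lx·mx: 0, 0, 0.57, 0.4, 0.286, 0.145, 0.038, 0.035, 0 → R0 = 1.474
x·lx·mx: 0, 0, 1.14, 1.2, 1.144, 0.725, 0.228, 0.245, 0 → Σ = 4.682
T = 4.682 / 1.474 = 3.176391… → 3.18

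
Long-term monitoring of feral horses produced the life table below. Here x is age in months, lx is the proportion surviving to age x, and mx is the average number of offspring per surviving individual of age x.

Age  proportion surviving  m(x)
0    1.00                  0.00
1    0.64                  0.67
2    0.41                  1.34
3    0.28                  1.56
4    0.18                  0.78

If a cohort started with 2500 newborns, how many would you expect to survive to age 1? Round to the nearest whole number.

Expected survivors = N0 · l_1 = 2500 × 0.64 = 1600 → 1600

1600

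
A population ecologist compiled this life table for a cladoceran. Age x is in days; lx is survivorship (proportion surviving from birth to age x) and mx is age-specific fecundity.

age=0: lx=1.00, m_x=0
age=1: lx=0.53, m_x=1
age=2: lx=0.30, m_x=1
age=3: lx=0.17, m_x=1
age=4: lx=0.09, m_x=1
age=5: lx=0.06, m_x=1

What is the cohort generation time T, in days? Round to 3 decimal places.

2.000

lx·mx: 0, 0.53, 0.3, 0.17, 0.09, 0.06 → R0 = 1.15
x·lx·mx: 0, 0.53, 0.6, 0.51, 0.36, 0.3 → Σ = 2.3
T = 2.3 / 1.15 = 2 → 2.000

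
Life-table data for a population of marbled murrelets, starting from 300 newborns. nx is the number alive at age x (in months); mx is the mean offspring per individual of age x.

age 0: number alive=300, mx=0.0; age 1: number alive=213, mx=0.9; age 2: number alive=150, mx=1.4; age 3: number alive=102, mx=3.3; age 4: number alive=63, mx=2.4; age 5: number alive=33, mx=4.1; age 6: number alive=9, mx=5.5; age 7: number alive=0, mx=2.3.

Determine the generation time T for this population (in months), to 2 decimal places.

2.98

lx = nx/n0 = nx/300: 1, 0.71, 0.5, 0.34, 0.21, 0.11, 0.03, 0
lx·mx: 0, 0.639, 0.7, 1.122, 0.504, 0.451, 0.165, 0 → R0 = 3.581
x·lx·mx: 0, 0.639, 1.4, 3.366, 2.016, 2.255, 0.99, 0 → Σ = 10.666
T = 10.666 / 3.581 = 2.978498… → 2.98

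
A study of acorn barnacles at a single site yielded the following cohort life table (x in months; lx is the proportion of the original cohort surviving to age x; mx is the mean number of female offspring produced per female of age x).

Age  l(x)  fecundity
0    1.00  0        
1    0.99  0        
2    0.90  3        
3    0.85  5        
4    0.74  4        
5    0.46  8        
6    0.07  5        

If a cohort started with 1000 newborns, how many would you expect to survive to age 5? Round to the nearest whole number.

460

Expected survivors = N0 · l_5 = 1000 × 0.46 = 460 → 460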